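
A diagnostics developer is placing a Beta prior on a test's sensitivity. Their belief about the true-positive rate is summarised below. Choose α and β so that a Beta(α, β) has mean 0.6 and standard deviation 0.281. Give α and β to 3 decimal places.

First σ² = 0.078961. Setting α = μn, β = (1−μ)n with n = α+β,
μ(1−μ)/(n+1) = 0.078961 ⇒ n+1 = 0.24/0.078961 = 3.0395 ⇒ n = 2.0395.
Hence α = 0.6×2.0395 = 1.224, β = 0.4×2.0395 = 0.816.

α = 1.224, β = 0.816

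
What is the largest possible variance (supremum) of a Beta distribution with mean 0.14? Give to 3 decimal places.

0.120

Var = μ(1−μ)/(α+β+1), which approaches μ(1−μ) as α+β → 0.
So the supremum is μ(1−μ) = 0.14×0.86 = 0.120.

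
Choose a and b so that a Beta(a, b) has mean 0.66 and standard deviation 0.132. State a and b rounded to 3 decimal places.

a = 7.840, b = 4.039

σ² = 0.132² = 0.017424.
With s = a+b, Var = μ(1−μ)/(s+1), so s+1 = (0.66×0.34)/0.017424 = 12.8788 and s = 11.8788.
a = μs = 7.840, b = (1−μ)s = 4.039.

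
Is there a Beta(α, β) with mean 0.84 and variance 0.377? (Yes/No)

A Beta with mean μ has variance μ(1−μ)/(α+β+1) < μ(1−μ).
Here μ(1−μ) = 0.84×0.16 = 0.1344, and 0.377 ≥ 0.1344.

No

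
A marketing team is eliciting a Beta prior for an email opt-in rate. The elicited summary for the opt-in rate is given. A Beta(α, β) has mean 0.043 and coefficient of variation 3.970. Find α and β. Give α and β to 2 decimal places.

α = 0.02, β = 0.39

σ = CV·μ = 3.970×0.043 = 0.17071, so σ² = 0.029142.
s+1 = μ(1−μ)/σ² = 0.041151/0.029142 = 1.4121, so s = α+β = 0.4121.
α = μs = 0.02, β = (1−μ)s = 0.39.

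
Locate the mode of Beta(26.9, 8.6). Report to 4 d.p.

0.7731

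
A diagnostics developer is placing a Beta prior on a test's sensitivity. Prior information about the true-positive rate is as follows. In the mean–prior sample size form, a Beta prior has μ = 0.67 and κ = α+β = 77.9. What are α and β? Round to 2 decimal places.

Split κ in proportion μ : (1−μ): α = 0.67·77.9 = 52.19, β = 77.9 − 52.19 = 25.71.

α = 52.19, β = 25.71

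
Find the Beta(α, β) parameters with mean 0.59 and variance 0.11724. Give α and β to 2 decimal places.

α = 0.63, β = 0.44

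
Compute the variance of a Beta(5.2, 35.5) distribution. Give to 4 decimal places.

0.0027

μ = 5.2/40.7 = 0.127764; Var = μ(1−μ)/(α+β+1) = 0.1114405/41.7 = 0.0027.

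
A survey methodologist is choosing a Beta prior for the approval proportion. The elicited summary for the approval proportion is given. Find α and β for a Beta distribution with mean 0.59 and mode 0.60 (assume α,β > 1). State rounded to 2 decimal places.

α = 11.80, β = 8.20

With s = α+β: μ = α/s and mode = (α−1)/(s−2). Eliminating α = μs,
μs − 1 = m(s−2) ⇒ s(μ−m) = 1−2m ⇒ s = -0.20/-0.01 = 20.0000.
So α = μs = 11.80, β = (1−μ)s = 8.20.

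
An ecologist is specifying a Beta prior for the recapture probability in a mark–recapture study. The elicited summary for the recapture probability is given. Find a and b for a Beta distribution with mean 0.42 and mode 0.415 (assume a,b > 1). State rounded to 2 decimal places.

a = 14.28, b = 19.72

With s = a+b: μ = a/s and mode = (a−1)/(s−2). Eliminating a = μs,
μs − 1 = m(s−2) ⇒ s(μ−m) = 1−2m ⇒ s = 0.170/0.005 = 34.0000.
So a = μs = 14.28, b = (1−μ)s = 19.72.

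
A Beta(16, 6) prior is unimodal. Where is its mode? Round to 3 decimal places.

0.750

The density x^(α−1)(1−x)^(β−1) is maximised at (α−1)/(α+β−2) = 15/20 = 0.750.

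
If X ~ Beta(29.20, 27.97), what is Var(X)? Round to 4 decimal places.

α+β = 57.17 and αβ = 816.7240, so Var = αβ/[(α+β)²(α+β+1)] = 816.7240/190123.345713 = 0.0043.

0.0043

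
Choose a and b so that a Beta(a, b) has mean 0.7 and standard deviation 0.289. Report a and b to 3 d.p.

a = 1.060, b = 0.454

σ² = 0.289² = 0.083521.
With s = a+b, Var = μ(1−μ)/(s+1), so s+1 = (0.7×0.3)/0.083521 = 2.5143 and s = 1.5143.
a = μs = 1.060, b = (1−μ)s = 0.454.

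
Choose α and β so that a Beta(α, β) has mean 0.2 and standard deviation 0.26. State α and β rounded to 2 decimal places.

α = 0.27, β = 1.09

σ² = 0.26² = 0.0676.
With s = α+β, Var = μ(1−μ)/(s+1), so s+1 = (0.2×0.8)/0.0676 = 2.3669 and s = 1.3669.
α = μs = 0.27, β = (1−μ)s = 1.09.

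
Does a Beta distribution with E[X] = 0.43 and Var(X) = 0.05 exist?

Yes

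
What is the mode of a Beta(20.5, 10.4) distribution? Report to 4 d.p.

0.6747

The density x^(α−1)(1−x)^(β−1) is maximised at (α−1)/(α+β−2) = 19.5/28.9 = 0.6747.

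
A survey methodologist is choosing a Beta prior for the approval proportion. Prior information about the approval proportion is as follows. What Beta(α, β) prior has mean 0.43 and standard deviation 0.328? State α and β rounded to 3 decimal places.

σ² = 0.328² = 0.107584.
With s = α+β, Var = μ(1−μ)/(s+1), so s+1 = (0.43×0.57)/0.107584 = 2.2782 and s = 1.2782.
α = μs = 0.550, β = (1−μ)s = 0.729.

α = 0.550, β = 0.729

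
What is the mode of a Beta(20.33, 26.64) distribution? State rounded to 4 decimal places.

0.4298

The density x^(α−1)(1−x)^(β−1) is maximised at (α−1)/(α+β−2) = 19.33/44.97 = 0.4298.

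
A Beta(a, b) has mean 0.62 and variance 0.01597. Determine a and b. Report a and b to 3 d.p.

a = 8.527, b = 5.226

Write ν = a+b; then a = μν and Var = μ(1−μ)/(ν+1).
ν = μ(1−μ)/Var − 1 = 0.2356/0.01597 − 1 = 13.7527.
a = 0.62·13.7527 = 8.527, b = 0.38·13.7527 = 5.226.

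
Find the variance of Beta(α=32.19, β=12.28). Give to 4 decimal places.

Var = αβ/[(α+β)²(α+β+1)] = (32.19×12.28)/(44.47²×45.47) = 395.2932/89920.603523 = 0.0044.

0.0044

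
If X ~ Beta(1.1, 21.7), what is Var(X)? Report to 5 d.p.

μ = 1.1/22.8 = 0.048246; Var = μ(1−μ)/(α+β+1) = 0.0459180/23.8 = 0.00193.

0.00193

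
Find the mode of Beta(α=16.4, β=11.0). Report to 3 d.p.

0.606

With α,β > 1, mode = (α−1)/(α+β−2) = 15.4/25.4 = 0.606.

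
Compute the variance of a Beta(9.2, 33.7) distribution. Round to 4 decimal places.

0.0038

μ = 9.2/42.9 = 0.214452; Var = μ(1−μ)/(α+β+1) = 0.1684625/43.9 = 0.0038.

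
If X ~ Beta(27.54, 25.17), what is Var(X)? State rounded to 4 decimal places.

μ = 27.54/52.71 = 0.522482; Var = μ(1−μ)/(α+β+1) = 0.2494946/53.71 = 0.0046.

0.0046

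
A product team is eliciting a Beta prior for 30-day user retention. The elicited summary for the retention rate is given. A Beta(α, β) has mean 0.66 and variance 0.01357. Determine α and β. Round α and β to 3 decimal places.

Write ν = α+β; then α = μν and Var = μ(1−μ)/(ν+1).
ν = μ(1−μ)/Var − 1 = 0.2244/0.01357 − 1 = 15.5365.
α = 0.66·15.5365 = 10.254, β = 0.34·15.5365 = 5.282.

α = 10.254, β = 5.282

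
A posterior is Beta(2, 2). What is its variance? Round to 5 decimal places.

α+β = 4 and αβ = 4, so Var = αβ/[(α+β)²(α+β+1)] = 4/80 = 0.05000.

0.05000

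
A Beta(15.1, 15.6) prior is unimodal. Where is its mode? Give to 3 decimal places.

With α,β > 1, mode = (α−1)/(α+β−2) = 14.1/28.7 = 0.491.

0.491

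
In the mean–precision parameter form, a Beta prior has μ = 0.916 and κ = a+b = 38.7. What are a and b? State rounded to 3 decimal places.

a = 35.449, b = 3.251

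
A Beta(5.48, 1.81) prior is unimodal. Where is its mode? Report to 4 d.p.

0.8469

The density x^(α−1)(1−x)^(β−1) is maximised at (α−1)/(α+β−2) = 4.48/5.29 = 0.8469.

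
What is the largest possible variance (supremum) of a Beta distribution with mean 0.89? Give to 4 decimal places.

Var = μ(1−μ)/(α+β+1), which approaches μ(1−μ) as α+β → 0.
So the supremum is μ(1−μ) = 0.89×0.11 = 0.0979.

0.0979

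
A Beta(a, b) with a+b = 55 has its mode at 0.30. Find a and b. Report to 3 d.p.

a = 16.900, b = 38.100

Mode = (a−1)/(κ−2) with κ = a+b, so a−1 = 0.30·53 = 15.900.
a = 16.900; b = κ − a = 38.100.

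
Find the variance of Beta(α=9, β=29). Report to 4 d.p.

0.0046

μ = 9/38 = 0.236842; Var = μ(1−μ)/(α+β+1) = 0.1807479/39 = 0.0046.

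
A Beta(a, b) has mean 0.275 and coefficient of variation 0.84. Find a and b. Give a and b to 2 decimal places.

a = 0.75, b = 1.98

σ = CV·μ = 0.84×0.275 = 0.23100, so σ² = 0.053361.
s+1 = μ(1−μ)/σ² = 0.199375/0.053361 = 3.7363, so s = a+b = 2.7363.
a = μs = 0.75, b = (1−μ)s = 1.98.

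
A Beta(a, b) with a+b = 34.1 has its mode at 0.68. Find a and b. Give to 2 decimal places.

a = 22.83, b = 11.27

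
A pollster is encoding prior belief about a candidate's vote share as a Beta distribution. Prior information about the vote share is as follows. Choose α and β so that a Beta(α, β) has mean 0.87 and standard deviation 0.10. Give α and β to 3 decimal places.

σ² = 0.10² = 0.0100.
With s = α+β, Var = μ(1−μ)/(s+1), so s+1 = (0.87×0.13)/0.0100 = 11.3100 and s = 10.3100.
α = μs = 8.970, β = (1−μ)s = 1.340.

α = 8.970, β = 1.340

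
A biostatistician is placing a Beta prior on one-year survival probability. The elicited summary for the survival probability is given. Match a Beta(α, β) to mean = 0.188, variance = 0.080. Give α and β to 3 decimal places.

Write ν = α+β; then α = μν and Var = μ(1−μ)/(ν+1).
ν = μ(1−μ)/Var − 1 = 0.152656/0.080 − 1 = 0.9082.
α = 0.188·0.9082 = 0.171, β = 0.812·0.9082 = 0.737.

α = 0.171, β = 0.737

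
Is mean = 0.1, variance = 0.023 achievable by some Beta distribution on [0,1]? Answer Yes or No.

Yes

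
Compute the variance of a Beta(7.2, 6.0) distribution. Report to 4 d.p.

Var = αβ/[(α+β)²(α+β+1)] = (7.2×6.0)/(13.2²×14.2) = 43.20/2474.208 = 0.0175.

0.0175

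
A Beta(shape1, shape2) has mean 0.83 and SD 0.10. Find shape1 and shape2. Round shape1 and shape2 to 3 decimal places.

Variance = 0.10² = 0.0100. The moment-matching identity shape1+shape2 = μ(1−μ)/Var − 1 gives
shape1+shape2 = 0.1411/0.0100 − 1 = 13.1100, so shape1 = μ·13.1100 = 10.881 and shape2 = (1−μ)·13.1100 = 2.229.

shape1 = 10.881, shape2 = 2.229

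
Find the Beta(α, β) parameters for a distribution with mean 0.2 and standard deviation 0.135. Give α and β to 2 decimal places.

σ² = 0.135² = 0.018225.
With s = α+β, Var = μ(1−μ)/(s+1), so s+1 = (0.2×0.8)/0.018225 = 8.7791 and s = 7.7791.
α = μs = 1.56, β = (1−μ)s = 6.22.

α = 1.56, β = 6.22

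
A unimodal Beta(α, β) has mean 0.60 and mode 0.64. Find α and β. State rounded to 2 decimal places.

α = 4.20, β = 2.80

Let s = α+β. Mean gives α = μs = 0.60s; mode gives (α−1)/(s−2) = 0.64.
Substituting: 0.60s − 1 = 0.64(s−2) = 0.64s − 1.28, so -0.04s = -0.28 and s = 7.0000.
Then α = 0.60×7.0000 = 4.20 and β = s−α = 2.80.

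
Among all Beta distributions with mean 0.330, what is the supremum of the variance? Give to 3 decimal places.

0.221

For fixed mean μ the Beta variance is μ(1−μ)/(α+β+1), increasing as α+β decreases.
Its least upper bound (not attained) is μ(1−μ) = 0.330·0.670 = 0.221.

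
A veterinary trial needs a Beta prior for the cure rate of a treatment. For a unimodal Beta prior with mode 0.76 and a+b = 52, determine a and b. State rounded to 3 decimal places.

a = 39.000, b = 13.000

Since the density peak of Beta(a,b) is at (a−1)/(a+b−2),
a = 1 + 0.76(52−2) = 39.000 and b = 52 − 39.000 = 13.000.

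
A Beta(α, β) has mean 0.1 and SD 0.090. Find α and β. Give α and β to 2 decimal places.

α = 1.01, β = 9.10

First σ² = 0.008100. Setting α = μn, β = (1−μ)n with n = α+β,
μ(1−μ)/(n+1) = 0.008100 ⇒ n+1 = 0.09/0.008100 = 11.1111 ⇒ n = 10.1111.
Hence α = 0.1×10.1111 = 1.01, β = 0.9×10.1111 = 9.10.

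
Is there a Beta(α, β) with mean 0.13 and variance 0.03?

Yes

A Beta with mean μ has variance μ(1−μ)/(α+β+1) < μ(1−μ).
Here μ(1−μ) = 0.13×0.87 = 0.1131, and 0.03 < 0.1131.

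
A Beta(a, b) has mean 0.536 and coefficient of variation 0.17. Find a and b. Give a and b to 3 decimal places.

a = 15.519, b = 13.435

Var = (CV·μ)² = (0.17×0.536)² = 0.008303.
a+b = μ(1−μ)/Var − 1 = 0.248704/0.008303 − 1 = 28.9540.
Thus a = 0.536·28.9540 = 15.519 and b = 0.464·28.9540 = 13.435.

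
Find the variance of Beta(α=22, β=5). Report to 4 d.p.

α+β = 27 and αβ = 110, so Var = αβ/[(α+β)²(α+β+1)] = 110/20412 = 0.0054.

0.0054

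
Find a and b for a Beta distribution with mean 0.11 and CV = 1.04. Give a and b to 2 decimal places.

σ = CV·μ = 1.04×0.11 = 0.11440, so σ² = 0.013087.
s+1 = μ(1−μ)/σ² = 0.0979/0.013087 = 7.4805, so s = a+b = 6.4805.
a = μs = 0.71, b = (1−μ)s = 5.77.

a = 0.71, b = 5.77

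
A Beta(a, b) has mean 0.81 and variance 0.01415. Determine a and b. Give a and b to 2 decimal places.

a = 8.00, b = 1.88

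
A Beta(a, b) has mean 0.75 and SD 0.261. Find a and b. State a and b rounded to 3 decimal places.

a = 1.314, b = 0.438

σ² = 0.261² = 0.068121.
With s = a+b, Var = μ(1−μ)/(s+1), so s+1 = (0.75×0.25)/0.068121 = 2.7525 and s = 1.7525.
a = μs = 1.314, b = (1−μ)s = 0.438.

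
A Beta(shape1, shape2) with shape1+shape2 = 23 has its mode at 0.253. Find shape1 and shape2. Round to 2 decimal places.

shape1 = 6.31, shape2 = 16.69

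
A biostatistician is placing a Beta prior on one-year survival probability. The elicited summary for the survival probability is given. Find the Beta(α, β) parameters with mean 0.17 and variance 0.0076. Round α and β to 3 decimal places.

α = 2.986, β = 14.580

Write ν = α+β; then α = μν and Var = μ(1−μ)/(ν+1).
ν = μ(1−μ)/Var − 1 = 0.1411/0.0076 − 1 = 17.5658.
α = 0.17·17.5658 = 2.986, β = 0.83·17.5658 = 14.580.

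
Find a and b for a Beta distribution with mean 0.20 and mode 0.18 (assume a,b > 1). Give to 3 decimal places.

With s = a+b: μ = a/s and mode = (a−1)/(s−2). Eliminating a = μs,
μs − 1 = m(s−2) ⇒ s(μ−m) = 1−2m ⇒ s = 0.64/0.02 = 32.0000.
So a = μs = 6.400, b = (1−μ)s = 25.600.

a = 6.400, b = 25.600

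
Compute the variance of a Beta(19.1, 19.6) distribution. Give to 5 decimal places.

μ = 19.1/38.7 = 0.493540; Var = μ(1−μ)/(α+β+1) = 0.2499583/39.7 = 0.00630.

0.00630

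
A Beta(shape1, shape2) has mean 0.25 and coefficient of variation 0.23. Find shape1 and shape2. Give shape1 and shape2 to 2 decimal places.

Var = (CV·μ)² = (0.23×0.25)² = 0.003306.
shape1+shape2 = μ(1−μ)/Var − 1 = 0.1875/0.003306 − 1 = 55.7108.
Thus shape1 = 0.25·55.7108 = 13.93 and shape2 = 0.75·55.7108 = 41.78.

shape1 = 13.93, shape2 = 41.78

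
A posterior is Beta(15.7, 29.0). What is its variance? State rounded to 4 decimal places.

α+β = 44.7 and αβ = 455.30, so Var = αβ/[(α+β)²(α+β+1)] = 455.30/91312.713 = 0.0050.

0.0050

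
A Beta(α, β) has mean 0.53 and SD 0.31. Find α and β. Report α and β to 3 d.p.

Variance = 0.31² = 0.0961. The moment-matching identity α+β = μ(1−μ)/Var − 1 gives
α+β = 0.2491/0.0961 − 1 = 1.5921, so α = μ·1.5921 = 0.844 and β = (1−μ)·1.5921 = 0.748.

α = 0.844, β = 0.748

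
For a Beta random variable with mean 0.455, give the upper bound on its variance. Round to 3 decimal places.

0.248

For fixed mean μ the Beta variance is μ(1−μ)/(α+β+1), increasing as α+β decreases.
Its least upper bound (not attained) is μ(1−μ) = 0.455·0.545 = 0.248.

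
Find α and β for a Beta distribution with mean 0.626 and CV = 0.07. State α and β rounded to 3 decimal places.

α = 75.701, β = 45.227

σ = CV·μ = 0.07×0.626 = 0.04382, so σ² = 0.001920.
s+1 = μ(1−μ)/σ² = 0.234124/0.001920 = 121.9274, so s = α+β = 120.9274.
α = μs = 75.701, β = (1−μ)s = 45.227.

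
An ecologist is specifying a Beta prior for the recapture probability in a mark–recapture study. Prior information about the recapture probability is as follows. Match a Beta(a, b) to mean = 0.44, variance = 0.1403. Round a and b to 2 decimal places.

Write ν = a+b; then a = μν and Var = μ(1−μ)/(ν+1).
ν = μ(1−μ)/Var − 1 = 0.2464/0.1403 − 1 = 0.7562.
a = 0.44·0.7562 = 0.33, b = 0.56·0.7562 = 0.42.

a = 0.33, b = 0.42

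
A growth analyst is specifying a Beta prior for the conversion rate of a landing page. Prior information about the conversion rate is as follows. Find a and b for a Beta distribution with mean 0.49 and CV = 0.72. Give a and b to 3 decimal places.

σ = CV·μ = 0.72×0.49 = 0.35280, so σ² = 0.124468.
s+1 = μ(1−μ)/σ² = 0.2499/0.124468 = 2.0077, so s = a+b = 1.0077.
a = μs = 0.494, b = (1−μ)s = 0.514.

a = 0.494, b = 0.514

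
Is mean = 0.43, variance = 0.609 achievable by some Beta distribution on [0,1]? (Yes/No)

For any Beta, Var(X) < E[X]·(1−E[X]).
Here μ(1−μ) = 0.43×0.57 = 0.2451, and 0.609 ≥ 0.2451.

No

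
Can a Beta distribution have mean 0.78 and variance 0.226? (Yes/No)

No

For any Beta, Var(X) < E[X]·(1−E[X]).
Here μ(1−μ) = 0.78×0.22 = 0.1716, and 0.226 ≥ 0.1716.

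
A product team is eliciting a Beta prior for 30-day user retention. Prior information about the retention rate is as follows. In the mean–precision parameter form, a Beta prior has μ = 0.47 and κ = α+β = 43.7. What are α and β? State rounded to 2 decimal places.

α = 20.54, β = 23.16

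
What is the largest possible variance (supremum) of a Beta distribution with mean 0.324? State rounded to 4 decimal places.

For fixed mean μ the Beta variance is μ(1−μ)/(α+β+1), increasing as α+β decreases.
Its least upper bound (not attained) is μ(1−μ) = 0.324·0.676 = 0.2190.

0.2190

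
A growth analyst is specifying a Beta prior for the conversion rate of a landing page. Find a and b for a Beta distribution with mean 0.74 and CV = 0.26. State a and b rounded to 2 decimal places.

Var = (CV·μ)² = (0.26×0.74)² = 0.037018.
a+b = μ(1−μ)/Var − 1 = 0.1924/0.037018 − 1 = 4.1975.
Thus a = 0.74·4.1975 = 3.11 and b = 0.26·4.1975 = 1.09.

a = 3.11, b = 1.09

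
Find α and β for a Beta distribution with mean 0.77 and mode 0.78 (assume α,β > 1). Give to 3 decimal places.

α = 43.120, β = 12.880

Let s = α+β. Mean gives α = μs = 0.77s; mode gives (α−1)/(s−2) = 0.78.
Substituting: 0.77s − 1 = 0.78(s−2) = 0.78s − 1.56, so -0.01s = -0.56 and s = 56.0000.
Then α = 0.77×56.0000 = 43.120 and β = s−α = 12.880.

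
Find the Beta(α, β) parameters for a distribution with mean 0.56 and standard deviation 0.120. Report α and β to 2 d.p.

α = 9.02, β = 7.09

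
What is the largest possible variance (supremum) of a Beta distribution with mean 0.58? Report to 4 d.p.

0.2436

Var = μ(1−μ)/(α+β+1), which approaches μ(1−μ) as α+β → 0.
So the supremum is μ(1−μ) = 0.58×0.42 = 0.2436.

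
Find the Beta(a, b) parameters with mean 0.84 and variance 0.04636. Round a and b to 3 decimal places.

By moment matching, a+b = μ(1−μ)/σ² − 1 = (0.84·0.16)/0.04636 − 1 = 2.8991 − 1 = 1.8991.
Since a/(a+b) = μ, a = 0.84·1.8991 = 1.595 and b = 0.16·1.8991 = 0.304.

a = 1.595, b = 0.304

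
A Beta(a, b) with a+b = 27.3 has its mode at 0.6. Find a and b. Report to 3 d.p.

For a,b>1 the mode is (a−1)/(a+b−2), so a = mode·(κ−2)+1 = 0.6×25.3+1 = 16.180.
And b = (1−mode)·(κ−2)+1 = 0.4×25.3+1 = 11.120.

a = 16.180, b = 11.120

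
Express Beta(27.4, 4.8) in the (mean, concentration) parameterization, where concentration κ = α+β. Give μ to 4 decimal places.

μ = 0.8509, κ = 32.2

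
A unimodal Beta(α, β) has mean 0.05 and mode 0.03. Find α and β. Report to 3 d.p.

α = 2.350, β = 44.650

With s = α+β: μ = α/s and mode = (α−1)/(s−2). Eliminating α = μs,
μs − 1 = m(s−2) ⇒ s(μ−m) = 1−2m ⇒ s = 0.94/0.02 = 47.0000.
So α = μs = 2.350, β = (1−μ)s = 44.650.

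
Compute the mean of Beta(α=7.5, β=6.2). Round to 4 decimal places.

E[X] = α/(α+β) = 7.5/13.7 = 0.5474.

0.5474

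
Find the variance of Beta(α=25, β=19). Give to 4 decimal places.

Var = αβ/[(α+β)²(α+β+1)] = (25×19)/(44²×45) = 475/87120 = 0.0055.

0.0055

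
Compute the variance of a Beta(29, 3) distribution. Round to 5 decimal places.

Var = αβ/[(α+β)²(α+β+1)] = (29×3)/(32²×33) = 87/33792 = 0.00257.

0.00257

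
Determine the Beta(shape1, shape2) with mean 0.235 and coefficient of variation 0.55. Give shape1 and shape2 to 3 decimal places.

Var = (CV·μ)² = (0.55×0.235)² = 0.016706.
shape1+shape2 = μ(1−μ)/Var − 1 = 0.179775/0.016706 − 1 = 9.7614.
Thus shape1 = 0.235·9.7614 = 2.294 and shape2 = 0.765·9.7614 = 7.467.

shape1 = 2.294, shape2 = 7.467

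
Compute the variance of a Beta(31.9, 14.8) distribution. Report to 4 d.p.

Var = αβ/[(α+β)²(α+β+1)] = (31.9×14.8)/(46.7²×47.7) = 472.12/104028.453 = 0.0045.

0.0045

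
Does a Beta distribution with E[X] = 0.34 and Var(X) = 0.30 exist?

No

The Beta variance bound is σ² < μ(1−μ).
Here μ(1−μ) = 0.34×0.66 = 0.2244, and 0.30 ≥ 0.2244.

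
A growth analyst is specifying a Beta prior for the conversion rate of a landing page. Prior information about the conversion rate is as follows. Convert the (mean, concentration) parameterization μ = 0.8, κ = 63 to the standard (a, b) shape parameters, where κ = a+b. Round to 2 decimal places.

a = 50.40, b = 12.60

Split κ in proportion μ : (1−μ): a = 0.8·63 = 50.40, b = 63 − 50.40 = 12.60.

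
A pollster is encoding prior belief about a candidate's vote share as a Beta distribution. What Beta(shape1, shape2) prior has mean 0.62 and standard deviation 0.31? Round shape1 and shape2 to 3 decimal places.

shape1 = 0.900, shape2 = 0.552

First σ² = 0.0961. Setting shape1 = μn, shape2 = (1−μ)n with n = shape1+shape2,
μ(1−μ)/(n+1) = 0.0961 ⇒ n+1 = 0.2356/0.0961 = 2.4516 ⇒ n = 1.4516.
Hence shape1 = 0.62×1.4516 = 0.900, shape2 = 0.38×1.4516 = 0.552.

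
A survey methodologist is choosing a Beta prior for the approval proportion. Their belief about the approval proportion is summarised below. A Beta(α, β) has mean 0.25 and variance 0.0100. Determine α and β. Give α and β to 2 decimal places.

α = 4.44, β = 13.31

Write ν = α+β; then α = μν and Var = μ(1−μ)/(ν+1).
ν = μ(1−μ)/Var − 1 = 0.1875/0.0100 − 1 = 17.7500.
α = 0.25·17.7500 = 4.44, β = 0.75·17.7500 = 13.31.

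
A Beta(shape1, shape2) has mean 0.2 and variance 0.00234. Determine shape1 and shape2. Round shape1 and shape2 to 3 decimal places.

shape1 = 13.475, shape2 = 53.901

Let s = shape1+shape2. The Beta variance is μ(1−μ)/(s+1).
So s+1 = μ(1−μ)/σ² = (0.2×0.8)/0.00234 = 0.16/0.00234 = 68.3761, giving s = 67.3761.
Then shape1 = μs = 0.2×67.3761 = 13.475 and shape2 = (1−μ)s = 0.8×67.3761 = 53.901.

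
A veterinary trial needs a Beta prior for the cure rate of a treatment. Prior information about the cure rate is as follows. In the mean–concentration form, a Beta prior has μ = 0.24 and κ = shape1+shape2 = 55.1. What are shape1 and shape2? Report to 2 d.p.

shape1 = 13.22, shape2 = 41.88

shape1 = μκ = 0.24×55.1 = 13.22 and shape2 = (1−μ)κ = 0.76×55.1 = 41.88.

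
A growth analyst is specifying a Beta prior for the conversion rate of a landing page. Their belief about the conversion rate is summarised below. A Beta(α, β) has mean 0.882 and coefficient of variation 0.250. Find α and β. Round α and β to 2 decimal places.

Var = (CV·μ)² = (0.250×0.882)² = 0.048620.
α+β = μ(1−μ)/Var − 1 = 0.104076/0.048620 − 1 = 1.1406.
Thus α = 0.882·1.1406 = 1.01 and β = 0.118·1.1406 = 0.13.

α = 1.01, β = 0.13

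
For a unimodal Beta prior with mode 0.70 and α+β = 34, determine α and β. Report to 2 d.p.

α = 23.40, β = 10.60

For α,β>1 the mode is (α−1)/(α+β−2), so α = mode·(κ−2)+1 = 0.70×32+1 = 23.40.
And β = (1−mode)·(κ−2)+1 = 0.30×32+1 = 10.60.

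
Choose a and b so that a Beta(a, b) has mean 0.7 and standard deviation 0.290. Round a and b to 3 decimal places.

Variance = 0.290² = 0.084100. The moment-matching identity a+b = μ(1−μ)/Var − 1 gives
a+b = 0.21/0.084100 − 1 = 1.4970, so a = μ·1.4970 = 1.048 and b = (1−μ)·1.4970 = 0.449.

a = 1.048, b = 0.449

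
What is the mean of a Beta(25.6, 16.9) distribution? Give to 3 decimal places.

0.602

E[X] = α/(α+β) = 25.6/42.5 = 0.602.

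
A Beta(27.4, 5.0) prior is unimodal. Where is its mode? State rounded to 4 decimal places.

0.8684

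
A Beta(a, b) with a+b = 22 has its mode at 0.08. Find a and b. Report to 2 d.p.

Since the density peak of Beta(a,b) is at (a−1)/(a+b−2),
a = 1 + 0.08(22−2) = 2.60 and b = 22 − 2.60 = 19.40.

a = 2.60, b = 19.40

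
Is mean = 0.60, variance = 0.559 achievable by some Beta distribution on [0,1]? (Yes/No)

No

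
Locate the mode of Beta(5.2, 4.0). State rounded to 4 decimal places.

0.5833

With α,β > 1, mode = (α−1)/(α+β−2) = 4.2/7.2 = 0.5833.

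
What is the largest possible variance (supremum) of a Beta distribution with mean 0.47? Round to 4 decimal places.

0.2491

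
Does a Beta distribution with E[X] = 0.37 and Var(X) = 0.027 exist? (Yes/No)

A Beta with mean μ has variance μ(1−μ)/(α+β+1) < μ(1−μ).
Here μ(1−μ) = 0.37×0.63 = 0.2331, and 0.027 < 0.2331.

Yes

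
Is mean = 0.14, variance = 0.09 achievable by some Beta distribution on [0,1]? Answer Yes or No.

A Beta with mean μ has variance μ(1−μ)/(α+β+1) < μ(1−μ).
Here μ(1−μ) = 0.14×0.86 = 0.1204, and 0.09 < 0.1204.

Yes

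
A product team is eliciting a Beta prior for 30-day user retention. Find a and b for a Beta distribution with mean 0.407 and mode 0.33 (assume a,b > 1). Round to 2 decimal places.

With s = a+b: μ = a/s and mode = (a−1)/(s−2). Eliminating a = μs,
μs − 1 = m(s−2) ⇒ s(μ−m) = 1−2m ⇒ s = 0.34/0.077 = 4.4156.
So a = μs = 1.80, b = (1−μ)s = 2.62.

a = 1.80, b = 2.62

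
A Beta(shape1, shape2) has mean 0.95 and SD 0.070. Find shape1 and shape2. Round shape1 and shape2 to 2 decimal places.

First σ² = 0.004900. Setting shape1 = μn, shape2 = (1−μ)n with n = shape1+shape2,
μ(1−μ)/(n+1) = 0.004900 ⇒ n+1 = 0.0475/0.004900 = 9.6939 ⇒ n = 8.6939.
Hence shape1 = 0.95×8.6939 = 8.26, shape2 = 0.05×8.6939 = 0.43.

shape1 = 8.26, shape2 = 0.43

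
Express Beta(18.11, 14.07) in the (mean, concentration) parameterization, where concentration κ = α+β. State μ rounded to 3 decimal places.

μ = 0.563, κ = 32.18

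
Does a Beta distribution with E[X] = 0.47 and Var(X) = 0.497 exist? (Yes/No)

No

The Beta variance bound is σ² < μ(1−μ).
Here μ(1−μ) = 0.47×0.53 = 0.2491, and 0.497 ≥ 0.2491.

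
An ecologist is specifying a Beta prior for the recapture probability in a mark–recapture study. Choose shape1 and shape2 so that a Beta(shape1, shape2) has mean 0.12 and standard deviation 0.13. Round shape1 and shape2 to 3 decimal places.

shape1 = 0.630, shape2 = 4.619

σ² = 0.13² = 0.0169.
With s = shape1+shape2, Var = μ(1−μ)/(s+1), so s+1 = (0.12×0.88)/0.0169 = 6.2485 and s = 5.2485.
shape1 = μs = 0.630, shape2 = (1−μ)s = 4.619.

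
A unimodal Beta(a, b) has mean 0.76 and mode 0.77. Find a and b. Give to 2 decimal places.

Let s = a+b. Mean gives a = μs = 0.76s; mode gives (a−1)/(s−2) = 0.77.
Substituting: 0.76s − 1 = 0.77(s−2) = 0.77s − 1.54, so -0.01s = -0.54 and s = 54.0000.
Then a = 0.76×54.0000 = 41.04 and b = s−a = 12.96.

a = 41.04, b = 12.96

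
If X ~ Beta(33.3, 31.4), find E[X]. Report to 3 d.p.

0.515

The Beta mean is α/(α+β) = 33.3/(33.3+31.4) = 0.515.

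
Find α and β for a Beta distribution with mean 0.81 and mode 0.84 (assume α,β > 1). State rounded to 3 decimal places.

α = 18.360, β = 4.307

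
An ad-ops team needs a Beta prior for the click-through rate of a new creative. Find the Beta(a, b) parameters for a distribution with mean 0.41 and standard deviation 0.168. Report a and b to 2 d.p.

σ² = 0.168² = 0.028224.
With s = a+b, Var = μ(1−μ)/(s+1), so s+1 = (0.41×0.59)/0.028224 = 8.5707 and s = 7.5707.
a = μs = 3.10, b = (1−μ)s = 4.47.

a = 3.10, b = 4.47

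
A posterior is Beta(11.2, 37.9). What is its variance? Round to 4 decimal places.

0.0035

Var = αβ/[(α+β)²(α+β+1)] = (11.2×37.9)/(49.1²×50.1) = 424.48/120781.581 = 0.0035.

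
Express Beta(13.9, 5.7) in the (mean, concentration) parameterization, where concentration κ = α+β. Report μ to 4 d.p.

μ = 0.7092, κ = 19.6

κ = α+β = 13.9+5.7 = 19.6; μ = α/κ = 13.9/19.6 = 0.7092.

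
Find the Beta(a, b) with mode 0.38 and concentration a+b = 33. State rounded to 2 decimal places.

a = 12.78, b = 20.22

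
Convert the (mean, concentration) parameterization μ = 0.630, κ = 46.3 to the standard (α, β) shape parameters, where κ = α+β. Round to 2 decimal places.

α = 29.17, β = 17.13

Split κ in proportion μ : (1−μ): α = 0.630·46.3 = 29.17, β = 46.3 − 29.17 = 17.13.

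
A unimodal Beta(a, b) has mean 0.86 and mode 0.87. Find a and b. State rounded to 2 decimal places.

Let s = a+b. Mean gives a = μs = 0.86s; mode gives (a−1)/(s−2) = 0.87.
Substituting: 0.86s − 1 = 0.87(s−2) = 0.87s − 1.74, so -0.01s = -0.74 and s = 74.0000.
Then a = 0.86×74.0000 = 63.64 and b = s−a = 10.36.

a = 63.64, b = 10.36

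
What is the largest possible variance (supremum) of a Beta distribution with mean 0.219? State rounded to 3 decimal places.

For fixed mean μ the Beta variance is μ(1−μ)/(α+β+1), increasing as α+β decreases.
Its least upper bound (not attained) is μ(1−μ) = 0.219·0.781 = 0.171.

0.171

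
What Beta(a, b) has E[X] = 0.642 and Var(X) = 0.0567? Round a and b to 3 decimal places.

Write ν = a+b; then a = μν and Var = μ(1−μ)/(ν+1).
ν = μ(1−μ)/Var − 1 = 0.229836/0.0567 − 1 = 3.0535.
a = 0.642·3.0535 = 1.960, b = 0.358·3.0535 = 1.093.

a = 1.960, b = 1.093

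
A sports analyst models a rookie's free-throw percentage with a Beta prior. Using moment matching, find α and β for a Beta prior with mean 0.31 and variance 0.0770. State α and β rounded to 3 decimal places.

α = 0.551, β = 1.227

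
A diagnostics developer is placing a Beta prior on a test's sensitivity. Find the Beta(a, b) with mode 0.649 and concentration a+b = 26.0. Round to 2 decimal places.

Since the density peak of Beta(a,b) is at (a−1)/(a+b−2),
a = 1 + 0.649(26.0−2) = 16.58 and b = 26.0 − 16.58 = 9.42.

a = 16.58, b = 9.42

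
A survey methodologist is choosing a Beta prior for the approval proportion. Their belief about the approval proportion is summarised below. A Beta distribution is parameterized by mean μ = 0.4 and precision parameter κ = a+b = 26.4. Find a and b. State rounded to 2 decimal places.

a = μκ = 0.4×26.4 = 10.56 and b = (1−μ)κ = 0.6×26.4 = 15.84.

a = 10.56, b = 15.84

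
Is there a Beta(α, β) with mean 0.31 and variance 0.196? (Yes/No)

For any Beta, Var(X) < E[X]·(1−E[X]).
Here μ(1−μ) = 0.31×0.69 = 0.2139, and 0.196 < 0.2139.

Yes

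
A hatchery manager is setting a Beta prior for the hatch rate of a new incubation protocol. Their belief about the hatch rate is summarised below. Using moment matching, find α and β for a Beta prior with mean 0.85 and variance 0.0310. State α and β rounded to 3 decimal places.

α = 2.646, β = 0.467

Write ν = α+β; then α = μν and Var = μ(1−μ)/(ν+1).
ν = μ(1−μ)/Var − 1 = 0.1275/0.0310 − 1 = 3.1129.
α = 0.85·3.1129 = 2.646, β = 0.15·3.1129 = 0.467.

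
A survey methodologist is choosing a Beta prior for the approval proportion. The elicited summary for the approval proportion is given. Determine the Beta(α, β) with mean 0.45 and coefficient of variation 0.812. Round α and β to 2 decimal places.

α = 0.38, β = 0.47

Var = (CV·μ)² = (0.812×0.45)² = 0.133517.
α+β = μ(1−μ)/Var − 1 = 0.2475/0.133517 − 1 = 0.8537.
Thus α = 0.45·0.8537 = 0.38 and β = 0.55·0.8537 = 0.47.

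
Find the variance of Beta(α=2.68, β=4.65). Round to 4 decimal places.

Var = αβ/[(α+β)²(α+β+1)] = (2.68×4.65)/(7.33²×8.33) = 12.4620/447.561737 = 0.0278.

0.0278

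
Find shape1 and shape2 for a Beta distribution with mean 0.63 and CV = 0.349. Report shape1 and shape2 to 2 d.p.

Var = (CV·μ)² = (0.349×0.63)² = 0.048343.
shape1+shape2 = μ(1−μ)/Var − 1 = 0.2331/0.048343 − 1 = 3.8218.
Thus shape1 = 0.63·3.8218 = 2.41 and shape2 = 0.37·3.8218 = 1.41.

shape1 = 2.41, shape2 = 1.41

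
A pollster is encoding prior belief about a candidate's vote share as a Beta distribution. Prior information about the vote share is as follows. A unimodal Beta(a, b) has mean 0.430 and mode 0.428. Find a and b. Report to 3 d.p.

a = 30.960, b = 41.040

With s = a+b: μ = a/s and mode = (a−1)/(s−2). Eliminating a = μs,
μs − 1 = m(s−2) ⇒ s(μ−m) = 1−2m ⇒ s = 0.144/0.002 = 72.0000.
So a = μs = 30.960, b = (1−μ)s = 41.040.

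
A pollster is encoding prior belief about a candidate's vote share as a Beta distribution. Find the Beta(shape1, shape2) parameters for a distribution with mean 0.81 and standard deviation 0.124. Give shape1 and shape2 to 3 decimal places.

shape1 = 7.297, shape2 = 1.712

First σ² = 0.015376. Setting shape1 = μn, shape2 = (1−μ)n with n = shape1+shape2,
μ(1−μ)/(n+1) = 0.015376 ⇒ n+1 = 0.1539/0.015376 = 10.0091 ⇒ n = 9.0091.
Hence shape1 = 0.81×9.0091 = 7.297, shape2 = 0.19×9.0091 = 1.712.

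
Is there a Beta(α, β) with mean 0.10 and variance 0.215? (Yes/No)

No

A Beta with mean μ has variance μ(1−μ)/(α+β+1) < μ(1−μ).
Here μ(1−μ) = 0.10×0.90 = 0.0900, and 0.215 ≥ 0.0900.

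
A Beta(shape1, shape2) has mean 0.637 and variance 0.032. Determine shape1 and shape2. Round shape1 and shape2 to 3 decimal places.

Let s = shape1+shape2. The Beta variance is μ(1−μ)/(s+1).
So s+1 = μ(1−μ)/σ² = (0.637×0.363)/0.032 = 0.231231/0.032 = 7.2260, giving s = 6.2260.
Then shape1 = μs = 0.637×6.2260 = 3.966 and shape2 = (1−μ)s = 0.363×6.2260 = 2.260.

shape1 = 3.966, shape2 = 2.260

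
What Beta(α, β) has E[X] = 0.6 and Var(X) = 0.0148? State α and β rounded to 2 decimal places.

α = 9.13, β = 6.09

Let s = α+β. The Beta variance is μ(1−μ)/(s+1).
So s+1 = μ(1−μ)/σ² = (0.6×0.4)/0.0148 = 0.24/0.0148 = 16.2162, giving s = 15.2162.
Then α = μs = 0.6×15.2162 = 9.13 and β = (1−μ)s = 0.4×15.2162 = 6.09.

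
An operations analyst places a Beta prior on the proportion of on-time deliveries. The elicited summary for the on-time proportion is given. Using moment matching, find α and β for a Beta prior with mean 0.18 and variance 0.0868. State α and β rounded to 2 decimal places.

α = 0.13, β = 0.57

Let s = α+β. The Beta variance is μ(1−μ)/(s+1).
So s+1 = μ(1−μ)/σ² = (0.18×0.82)/0.0868 = 0.1476/0.0868 = 1.7005, giving s = 0.7005.
Then α = μs = 0.18×0.7005 = 0.13 and β = (1−μ)s = 0.82×0.7005 = 0.57.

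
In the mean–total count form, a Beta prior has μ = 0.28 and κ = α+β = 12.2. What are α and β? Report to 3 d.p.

α = μκ = 0.28×12.2 = 3.416 and β = (1−μ)κ = 0.72×12.2 = 8.784.

α = 3.416, β = 8.784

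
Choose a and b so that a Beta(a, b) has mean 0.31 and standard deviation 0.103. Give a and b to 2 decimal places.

σ² = 0.103² = 0.010609.
With s = a+b, Var = μ(1−μ)/(s+1), so s+1 = (0.31×0.69)/0.010609 = 20.1621 and s = 19.1621.
a = μs = 5.94, b = (1−μ)s = 13.22.

a = 5.94, b = 13.22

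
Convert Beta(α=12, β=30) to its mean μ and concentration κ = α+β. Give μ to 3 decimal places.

κ = α+β = 12+30 = 42; μ = α/κ = 12/42 = 0.286.

μ = 0.286, κ = 42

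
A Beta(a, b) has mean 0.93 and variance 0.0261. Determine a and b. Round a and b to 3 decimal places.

Write ν = a+b; then a = μν and Var = μ(1−μ)/(ν+1).
ν = μ(1−μ)/Var − 1 = 0.0651/0.0261 − 1 = 1.4943.
a = 0.93·1.4943 = 1.390, b = 0.07·1.4943 = 0.105.

a = 1.390, b = 0.105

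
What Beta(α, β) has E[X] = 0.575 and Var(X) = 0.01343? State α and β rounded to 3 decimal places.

α = 9.888, β = 7.308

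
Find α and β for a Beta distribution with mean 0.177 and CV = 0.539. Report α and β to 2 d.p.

Var = (CV·μ)² = (0.539×0.177)² = 0.009102.
α+β = μ(1−μ)/Var − 1 = 0.145671/0.009102 − 1 = 15.0048.
Thus α = 0.177·15.0048 = 2.66 and β = 0.823·15.0048 = 12.35.

α = 2.66, β = 12.35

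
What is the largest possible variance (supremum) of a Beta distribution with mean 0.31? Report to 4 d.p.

0.2139

Var = μ(1−μ)/(α+β+1), which approaches μ(1−μ) as α+β → 0.
So the supremum is μ(1−μ) = 0.31×0.69 = 0.2139.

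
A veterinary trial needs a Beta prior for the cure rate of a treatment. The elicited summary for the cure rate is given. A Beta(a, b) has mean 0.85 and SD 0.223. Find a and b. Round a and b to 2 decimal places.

Variance = 0.223² = 0.049729. The moment-matching identity a+b = μ(1−μ)/Var − 1 gives
a+b = 0.1275/0.049729 − 1 = 1.5639, so a = μ·1.5639 = 1.33 and b = (1−μ)·1.5639 = 0.23.

a = 1.33, b = 0.23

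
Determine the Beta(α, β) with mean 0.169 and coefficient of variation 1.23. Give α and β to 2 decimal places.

σ = CV·μ = 1.23×0.169 = 0.20787, so σ² = 0.043210.
s+1 = μ(1−μ)/σ² = 0.140439/0.043210 = 3.2502, so s = α+β = 2.2502.
α = μs = 0.38, β = (1−μ)s = 1.87.

α = 0.38, β = 1.87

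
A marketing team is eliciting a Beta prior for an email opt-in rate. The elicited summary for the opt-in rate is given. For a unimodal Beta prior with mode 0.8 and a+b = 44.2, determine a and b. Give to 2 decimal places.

a = 34.76, b = 9.44

Since the density peak of Beta(a,b) is at (a−1)/(a+b−2),
a = 1 + 0.8(44.2−2) = 34.76 and b = 44.2 − 34.76 = 9.44.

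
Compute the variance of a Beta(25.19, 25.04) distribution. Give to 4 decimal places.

0.0049

α+β = 50.23 and αβ = 630.7576, so Var = αβ/[(α+β)²(α+β+1)] = 630.7576/129256.000067 = 0.0049.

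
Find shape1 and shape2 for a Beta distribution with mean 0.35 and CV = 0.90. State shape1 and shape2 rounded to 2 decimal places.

shape1 = 0.45, shape2 = 0.84

Var = (CV·μ)² = (0.90×0.35)² = 0.099225.
shape1+shape2 = μ(1−μ)/Var − 1 = 0.2275/0.099225 − 1 = 1.2928.
Thus shape1 = 0.35·1.2928 = 0.45 and shape2 = 0.65·1.2928 = 0.84.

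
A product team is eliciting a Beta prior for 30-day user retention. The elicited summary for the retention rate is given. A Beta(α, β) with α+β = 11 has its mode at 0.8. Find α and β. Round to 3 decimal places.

Mode = (α−1)/(κ−2) with κ = α+β, so α−1 = 0.8·9 = 7.200.
α = 8.200; β = κ − α = 2.800.

α = 8.200, β = 2.800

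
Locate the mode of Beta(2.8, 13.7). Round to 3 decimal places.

The density x^(α−1)(1−x)^(β−1) is maximised at (α−1)/(α+β−2) = 1.8/14.5 = 0.124.

0.124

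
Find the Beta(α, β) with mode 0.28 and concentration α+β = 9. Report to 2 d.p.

α = 2.96, β = 6.04

Since the density peak of Beta(α,β) is at (α−1)/(α+β−2),
α = 1 + 0.28(9−2) = 2.96 and β = 9 − 2.96 = 6.04.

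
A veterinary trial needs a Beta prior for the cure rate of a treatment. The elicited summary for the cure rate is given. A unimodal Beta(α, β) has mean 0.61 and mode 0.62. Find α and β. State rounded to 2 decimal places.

Let s = α+β. Mean gives α = μs = 0.61s; mode gives (α−1)/(s−2) = 0.62.
Substituting: 0.61s − 1 = 0.62(s−2) = 0.62s − 1.24, so -0.01s = -0.24 and s = 24.0000.
Then α = 0.61×24.0000 = 14.64 and β = s−α = 9.36.

α = 14.64, β = 9.36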